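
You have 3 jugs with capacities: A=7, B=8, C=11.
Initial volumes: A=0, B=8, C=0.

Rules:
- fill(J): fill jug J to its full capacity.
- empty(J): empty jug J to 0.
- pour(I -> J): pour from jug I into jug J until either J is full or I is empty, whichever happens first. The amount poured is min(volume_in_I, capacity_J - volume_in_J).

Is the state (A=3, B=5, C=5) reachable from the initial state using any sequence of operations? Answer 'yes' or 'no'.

Answer: no

Derivation:
BFS explored all 444 reachable states.
Reachable set includes: (0,0,0), (0,0,1), (0,0,2), (0,0,3), (0,0,4), (0,0,5), (0,0,6), (0,0,7), (0,0,8), (0,0,9), (0,0,10), (0,0,11) ...
Target (A=3, B=5, C=5) not in reachable set → no.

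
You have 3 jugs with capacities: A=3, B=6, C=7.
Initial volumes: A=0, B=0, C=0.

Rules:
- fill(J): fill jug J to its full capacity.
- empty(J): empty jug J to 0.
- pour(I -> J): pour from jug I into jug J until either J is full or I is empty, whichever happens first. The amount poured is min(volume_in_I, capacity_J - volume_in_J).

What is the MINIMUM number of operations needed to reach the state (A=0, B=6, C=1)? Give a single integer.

BFS from (A=0, B=0, C=0). One shortest path:
  1. fill(C) -> (A=0 B=0 C=7)
  2. pour(C -> B) -> (A=0 B=6 C=1)
Reached target in 2 moves.

Answer: 2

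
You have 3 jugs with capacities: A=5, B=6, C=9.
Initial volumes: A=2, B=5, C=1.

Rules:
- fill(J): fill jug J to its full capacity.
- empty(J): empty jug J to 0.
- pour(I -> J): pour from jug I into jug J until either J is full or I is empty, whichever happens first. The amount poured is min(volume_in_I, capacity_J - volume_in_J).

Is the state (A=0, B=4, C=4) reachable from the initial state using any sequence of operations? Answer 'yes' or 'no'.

BFS from (A=2, B=5, C=1):
  1. empty(A) -> (A=0 B=5 C=1)
  2. fill(C) -> (A=0 B=5 C=9)
  3. pour(C -> A) -> (A=5 B=5 C=4)
  4. pour(A -> B) -> (A=4 B=6 C=4)
  5. empty(B) -> (A=4 B=0 C=4)
  6. pour(A -> B) -> (A=0 B=4 C=4)
Target reached → yes.

Answer: yes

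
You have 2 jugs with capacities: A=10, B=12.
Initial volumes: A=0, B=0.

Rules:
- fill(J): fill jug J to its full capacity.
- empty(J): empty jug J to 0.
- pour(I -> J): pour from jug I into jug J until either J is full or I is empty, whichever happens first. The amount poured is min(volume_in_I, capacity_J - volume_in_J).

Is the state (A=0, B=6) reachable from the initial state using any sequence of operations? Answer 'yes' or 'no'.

BFS from (A=0, B=0):
  1. fill(A) -> (A=10 B=0)
  2. pour(A -> B) -> (A=0 B=10)
  3. fill(A) -> (A=10 B=10)
  4. pour(A -> B) -> (A=8 B=12)
  5. empty(B) -> (A=8 B=0)
  6. pour(A -> B) -> (A=0 B=8)
  7. fill(A) -> (A=10 B=8)
  8. pour(A -> B) -> (A=6 B=12)
  9. empty(B) -> (A=6 B=0)
  10. pour(A -> B) -> (A=0 B=6)
Target reached → yes.

Answer: yes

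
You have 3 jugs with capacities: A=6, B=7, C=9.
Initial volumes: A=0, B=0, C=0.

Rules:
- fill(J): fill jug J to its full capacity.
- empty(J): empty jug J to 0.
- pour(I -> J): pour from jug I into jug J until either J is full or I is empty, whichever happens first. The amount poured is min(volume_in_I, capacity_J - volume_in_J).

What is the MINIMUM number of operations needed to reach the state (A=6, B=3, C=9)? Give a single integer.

BFS from (A=0, B=0, C=0). One shortest path:
  1. fill(C) -> (A=0 B=0 C=9)
  2. pour(C -> A) -> (A=6 B=0 C=3)
  3. pour(C -> B) -> (A=6 B=3 C=0)
  4. fill(C) -> (A=6 B=3 C=9)
Reached target in 4 moves.

Answer: 4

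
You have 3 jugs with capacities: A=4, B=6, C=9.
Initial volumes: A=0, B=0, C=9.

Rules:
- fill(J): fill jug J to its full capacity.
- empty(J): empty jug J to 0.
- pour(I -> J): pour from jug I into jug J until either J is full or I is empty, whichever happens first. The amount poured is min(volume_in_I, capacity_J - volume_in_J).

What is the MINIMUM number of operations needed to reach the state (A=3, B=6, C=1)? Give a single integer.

Answer: 8

Derivation:
BFS from (A=0, B=0, C=9). One shortest path:
  1. pour(C -> A) -> (A=4 B=0 C=5)
  2. empty(A) -> (A=0 B=0 C=5)
  3. pour(C -> B) -> (A=0 B=5 C=0)
  4. fill(C) -> (A=0 B=5 C=9)
  5. pour(C -> A) -> (A=4 B=5 C=5)
  6. empty(A) -> (A=0 B=5 C=5)
  7. pour(C -> A) -> (A=4 B=5 C=1)
  8. pour(A -> B) -> (A=3 B=6 C=1)
Reached target in 8 moves.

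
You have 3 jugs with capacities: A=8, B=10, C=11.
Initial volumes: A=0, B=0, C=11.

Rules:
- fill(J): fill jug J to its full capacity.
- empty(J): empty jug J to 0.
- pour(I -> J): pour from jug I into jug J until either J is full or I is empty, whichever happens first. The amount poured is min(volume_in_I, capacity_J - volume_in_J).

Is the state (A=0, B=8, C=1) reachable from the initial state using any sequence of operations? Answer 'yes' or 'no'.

BFS from (A=0, B=0, C=11):
  1. fill(A) -> (A=8 B=0 C=11)
  2. pour(C -> B) -> (A=8 B=10 C=1)
  3. empty(B) -> (A=8 B=0 C=1)
  4. pour(A -> B) -> (A=0 B=8 C=1)
Target reached → yes.

Answer: yes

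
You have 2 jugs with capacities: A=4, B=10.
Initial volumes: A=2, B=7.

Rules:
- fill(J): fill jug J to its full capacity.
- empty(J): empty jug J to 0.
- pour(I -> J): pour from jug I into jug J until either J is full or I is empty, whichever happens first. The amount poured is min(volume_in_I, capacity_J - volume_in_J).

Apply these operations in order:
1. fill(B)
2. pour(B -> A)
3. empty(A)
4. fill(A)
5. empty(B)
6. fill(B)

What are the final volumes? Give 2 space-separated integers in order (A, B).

Step 1: fill(B) -> (A=2 B=10)
Step 2: pour(B -> A) -> (A=4 B=8)
Step 3: empty(A) -> (A=0 B=8)
Step 4: fill(A) -> (A=4 B=8)
Step 5: empty(B) -> (A=4 B=0)
Step 6: fill(B) -> (A=4 B=10)

Answer: 4 10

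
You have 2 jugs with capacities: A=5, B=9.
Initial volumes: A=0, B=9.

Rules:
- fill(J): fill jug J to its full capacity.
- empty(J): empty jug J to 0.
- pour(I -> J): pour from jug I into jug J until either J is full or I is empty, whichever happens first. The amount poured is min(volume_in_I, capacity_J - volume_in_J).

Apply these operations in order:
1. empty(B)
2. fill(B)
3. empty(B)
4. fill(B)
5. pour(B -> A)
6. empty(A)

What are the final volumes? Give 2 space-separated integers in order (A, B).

Answer: 0 4

Derivation:
Step 1: empty(B) -> (A=0 B=0)
Step 2: fill(B) -> (A=0 B=9)
Step 3: empty(B) -> (A=0 B=0)
Step 4: fill(B) -> (A=0 B=9)
Step 5: pour(B -> A) -> (A=5 B=4)
Step 6: empty(A) -> (A=0 B=4)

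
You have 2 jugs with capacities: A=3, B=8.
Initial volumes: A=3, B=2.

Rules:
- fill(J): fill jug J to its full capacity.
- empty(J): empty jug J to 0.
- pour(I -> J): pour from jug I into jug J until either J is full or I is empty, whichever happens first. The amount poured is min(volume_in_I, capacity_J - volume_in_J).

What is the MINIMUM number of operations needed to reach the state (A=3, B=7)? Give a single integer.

BFS from (A=3, B=2). One shortest path:
  1. empty(A) -> (A=0 B=2)
  2. pour(B -> A) -> (A=2 B=0)
  3. fill(B) -> (A=2 B=8)
  4. pour(B -> A) -> (A=3 B=7)
Reached target in 4 moves.

Answer: 4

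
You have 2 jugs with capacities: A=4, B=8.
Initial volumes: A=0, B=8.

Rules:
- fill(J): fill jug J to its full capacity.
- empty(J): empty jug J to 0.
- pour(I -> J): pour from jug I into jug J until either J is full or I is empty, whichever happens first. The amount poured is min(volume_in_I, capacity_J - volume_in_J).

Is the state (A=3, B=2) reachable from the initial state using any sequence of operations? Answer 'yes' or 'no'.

BFS explored all 6 reachable states.
Reachable set includes: (0,0), (0,4), (0,8), (4,0), (4,4), (4,8)
Target (A=3, B=2) not in reachable set → no.

Answer: no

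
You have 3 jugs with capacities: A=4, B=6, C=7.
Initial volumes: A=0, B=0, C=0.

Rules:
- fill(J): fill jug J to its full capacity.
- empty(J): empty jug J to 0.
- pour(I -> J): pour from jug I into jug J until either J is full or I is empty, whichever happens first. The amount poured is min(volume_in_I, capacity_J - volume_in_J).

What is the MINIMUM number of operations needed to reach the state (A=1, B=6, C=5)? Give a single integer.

BFS from (A=0, B=0, C=0). One shortest path:
  1. fill(A) -> (A=4 B=0 C=0)
  2. pour(A -> B) -> (A=0 B=4 C=0)
  3. fill(A) -> (A=4 B=4 C=0)
  4. pour(A -> C) -> (A=0 B=4 C=4)
  5. fill(A) -> (A=4 B=4 C=4)
  6. pour(A -> C) -> (A=1 B=4 C=7)
  7. pour(C -> B) -> (A=1 B=6 C=5)
Reached target in 7 moves.

Answer: 7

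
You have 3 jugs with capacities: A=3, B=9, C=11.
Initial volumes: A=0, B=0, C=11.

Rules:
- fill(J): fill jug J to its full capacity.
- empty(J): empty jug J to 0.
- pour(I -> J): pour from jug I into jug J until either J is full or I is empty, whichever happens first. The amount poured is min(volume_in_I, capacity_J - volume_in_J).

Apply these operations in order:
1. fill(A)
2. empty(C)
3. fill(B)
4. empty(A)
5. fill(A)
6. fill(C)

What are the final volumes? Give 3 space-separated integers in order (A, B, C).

Step 1: fill(A) -> (A=3 B=0 C=11)
Step 2: empty(C) -> (A=3 B=0 C=0)
Step 3: fill(B) -> (A=3 B=9 C=0)
Step 4: empty(A) -> (A=0 B=9 C=0)
Step 5: fill(A) -> (A=3 B=9 C=0)
Step 6: fill(C) -> (A=3 B=9 C=11)

Answer: 3 9 11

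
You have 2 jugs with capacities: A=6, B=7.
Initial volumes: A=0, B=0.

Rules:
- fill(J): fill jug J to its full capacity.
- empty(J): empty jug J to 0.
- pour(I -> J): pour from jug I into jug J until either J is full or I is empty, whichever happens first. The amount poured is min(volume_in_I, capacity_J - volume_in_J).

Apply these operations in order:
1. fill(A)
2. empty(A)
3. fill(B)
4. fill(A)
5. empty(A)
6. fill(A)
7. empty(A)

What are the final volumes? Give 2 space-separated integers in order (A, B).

Answer: 0 7

Derivation:
Step 1: fill(A) -> (A=6 B=0)
Step 2: empty(A) -> (A=0 B=0)
Step 3: fill(B) -> (A=0 B=7)
Step 4: fill(A) -> (A=6 B=7)
Step 5: empty(A) -> (A=0 B=7)
Step 6: fill(A) -> (A=6 B=7)
Step 7: empty(A) -> (A=0 B=7)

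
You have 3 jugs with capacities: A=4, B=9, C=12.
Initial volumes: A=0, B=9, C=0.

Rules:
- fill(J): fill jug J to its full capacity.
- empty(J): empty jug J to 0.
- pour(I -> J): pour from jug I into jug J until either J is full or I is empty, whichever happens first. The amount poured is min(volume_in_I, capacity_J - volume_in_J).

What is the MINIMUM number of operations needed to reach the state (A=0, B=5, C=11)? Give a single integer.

Answer: 7

Derivation:
BFS from (A=0, B=9, C=0). One shortest path:
  1. fill(A) -> (A=4 B=9 C=0)
  2. empty(B) -> (A=4 B=0 C=0)
  3. fill(C) -> (A=4 B=0 C=12)
  4. pour(A -> B) -> (A=0 B=4 C=12)
  5. pour(C -> B) -> (A=0 B=9 C=7)
  6. pour(B -> A) -> (A=4 B=5 C=7)
  7. pour(A -> C) -> (A=0 B=5 C=11)
Reached target in 7 moves.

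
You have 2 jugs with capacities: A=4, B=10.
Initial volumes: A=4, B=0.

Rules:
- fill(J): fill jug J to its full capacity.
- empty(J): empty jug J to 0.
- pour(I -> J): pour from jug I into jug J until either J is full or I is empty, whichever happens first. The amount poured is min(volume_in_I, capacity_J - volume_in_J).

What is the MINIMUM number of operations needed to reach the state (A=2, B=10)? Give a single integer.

BFS from (A=4, B=0). One shortest path:
  1. pour(A -> B) -> (A=0 B=4)
  2. fill(A) -> (A=4 B=4)
  3. pour(A -> B) -> (A=0 B=8)
  4. fill(A) -> (A=4 B=8)
  5. pour(A -> B) -> (A=2 B=10)
Reached target in 5 moves.

Answer: 5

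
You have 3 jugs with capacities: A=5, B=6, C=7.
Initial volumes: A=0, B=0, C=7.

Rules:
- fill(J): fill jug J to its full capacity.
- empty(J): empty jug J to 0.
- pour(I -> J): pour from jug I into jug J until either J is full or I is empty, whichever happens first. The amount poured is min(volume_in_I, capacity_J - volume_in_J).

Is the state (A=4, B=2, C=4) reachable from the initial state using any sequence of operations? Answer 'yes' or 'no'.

Answer: no

Derivation:
BFS explored all 216 reachable states.
Reachable set includes: (0,0,0), (0,0,1), (0,0,2), (0,0,3), (0,0,4), (0,0,5), (0,0,6), (0,0,7), (0,1,0), (0,1,1), (0,1,2), (0,1,3) ...
Target (A=4, B=2, C=4) not in reachable set → no.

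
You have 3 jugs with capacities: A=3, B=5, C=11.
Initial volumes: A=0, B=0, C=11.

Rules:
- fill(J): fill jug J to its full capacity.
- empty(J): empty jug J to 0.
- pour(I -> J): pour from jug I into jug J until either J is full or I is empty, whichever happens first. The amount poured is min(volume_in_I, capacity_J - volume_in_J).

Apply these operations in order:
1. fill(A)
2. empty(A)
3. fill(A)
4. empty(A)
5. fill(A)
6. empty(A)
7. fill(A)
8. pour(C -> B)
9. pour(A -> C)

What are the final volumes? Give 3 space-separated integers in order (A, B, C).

Step 1: fill(A) -> (A=3 B=0 C=11)
Step 2: empty(A) -> (A=0 B=0 C=11)
Step 3: fill(A) -> (A=3 B=0 C=11)
Step 4: empty(A) -> (A=0 B=0 C=11)
Step 5: fill(A) -> (A=3 B=0 C=11)
Step 6: empty(A) -> (A=0 B=0 C=11)
Step 7: fill(A) -> (A=3 B=0 C=11)
Step 8: pour(C -> B) -> (A=3 B=5 C=6)
Step 9: pour(A -> C) -> (A=0 B=5 C=9)

Answer: 0 5 9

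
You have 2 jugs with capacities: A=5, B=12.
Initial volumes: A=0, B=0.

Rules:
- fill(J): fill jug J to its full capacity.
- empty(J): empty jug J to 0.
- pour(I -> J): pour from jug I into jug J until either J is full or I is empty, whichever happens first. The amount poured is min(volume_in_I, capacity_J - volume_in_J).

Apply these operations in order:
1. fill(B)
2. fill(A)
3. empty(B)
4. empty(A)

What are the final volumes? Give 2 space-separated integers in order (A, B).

Step 1: fill(B) -> (A=0 B=12)
Step 2: fill(A) -> (A=5 B=12)
Step 3: empty(B) -> (A=5 B=0)
Step 4: empty(A) -> (A=0 B=0)

Answer: 0 0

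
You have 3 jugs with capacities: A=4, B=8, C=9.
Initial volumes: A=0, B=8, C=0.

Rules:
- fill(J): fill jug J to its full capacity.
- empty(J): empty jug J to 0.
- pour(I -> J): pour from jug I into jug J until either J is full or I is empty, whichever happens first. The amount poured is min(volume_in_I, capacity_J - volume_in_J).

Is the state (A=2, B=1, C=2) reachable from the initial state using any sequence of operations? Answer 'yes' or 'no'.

BFS explored all 282 reachable states.
Reachable set includes: (0,0,0), (0,0,1), (0,0,2), (0,0,3), (0,0,4), (0,0,5), (0,0,6), (0,0,7), (0,0,8), (0,0,9), (0,1,0), (0,1,1) ...
Target (A=2, B=1, C=2) not in reachable set → no.

Answer: no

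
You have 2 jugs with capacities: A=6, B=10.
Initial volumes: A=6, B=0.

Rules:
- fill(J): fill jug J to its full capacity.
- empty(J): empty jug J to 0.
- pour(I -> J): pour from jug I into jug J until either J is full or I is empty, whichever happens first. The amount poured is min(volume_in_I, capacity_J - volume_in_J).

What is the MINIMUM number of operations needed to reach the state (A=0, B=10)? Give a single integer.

Answer: 2

Derivation:
BFS from (A=6, B=0). One shortest path:
  1. empty(A) -> (A=0 B=0)
  2. fill(B) -> (A=0 B=10)
Reached target in 2 moves.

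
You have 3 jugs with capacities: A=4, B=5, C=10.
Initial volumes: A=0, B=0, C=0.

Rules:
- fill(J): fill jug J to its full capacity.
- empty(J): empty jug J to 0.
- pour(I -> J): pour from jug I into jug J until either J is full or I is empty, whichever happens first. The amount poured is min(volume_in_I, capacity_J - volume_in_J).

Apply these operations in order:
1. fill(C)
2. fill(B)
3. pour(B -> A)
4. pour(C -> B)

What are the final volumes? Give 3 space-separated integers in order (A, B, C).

Step 1: fill(C) -> (A=0 B=0 C=10)
Step 2: fill(B) -> (A=0 B=5 C=10)
Step 3: pour(B -> A) -> (A=4 B=1 C=10)
Step 4: pour(C -> B) -> (A=4 B=5 C=6)

Answer: 4 5 6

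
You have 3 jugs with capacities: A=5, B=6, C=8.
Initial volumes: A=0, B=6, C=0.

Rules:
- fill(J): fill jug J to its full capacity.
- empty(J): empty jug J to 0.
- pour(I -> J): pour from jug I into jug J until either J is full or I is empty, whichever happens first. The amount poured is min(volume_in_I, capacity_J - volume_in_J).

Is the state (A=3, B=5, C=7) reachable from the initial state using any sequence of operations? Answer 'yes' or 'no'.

Answer: no

Derivation:
BFS explored all 238 reachable states.
Reachable set includes: (0,0,0), (0,0,1), (0,0,2), (0,0,3), (0,0,4), (0,0,5), (0,0,6), (0,0,7), (0,0,8), (0,1,0), (0,1,1), (0,1,2) ...
Target (A=3, B=5, C=7) not in reachable set → no.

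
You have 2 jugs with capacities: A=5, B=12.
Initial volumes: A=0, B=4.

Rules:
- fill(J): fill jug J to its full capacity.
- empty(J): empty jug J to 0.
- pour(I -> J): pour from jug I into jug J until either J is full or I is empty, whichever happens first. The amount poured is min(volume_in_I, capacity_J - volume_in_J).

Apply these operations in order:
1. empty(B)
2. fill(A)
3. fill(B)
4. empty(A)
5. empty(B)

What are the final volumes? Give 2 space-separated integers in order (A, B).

Answer: 0 0

Derivation:
Step 1: empty(B) -> (A=0 B=0)
Step 2: fill(A) -> (A=5 B=0)
Step 3: fill(B) -> (A=5 B=12)
Step 4: empty(A) -> (A=0 B=12)
Step 5: empty(B) -> (A=0 B=0)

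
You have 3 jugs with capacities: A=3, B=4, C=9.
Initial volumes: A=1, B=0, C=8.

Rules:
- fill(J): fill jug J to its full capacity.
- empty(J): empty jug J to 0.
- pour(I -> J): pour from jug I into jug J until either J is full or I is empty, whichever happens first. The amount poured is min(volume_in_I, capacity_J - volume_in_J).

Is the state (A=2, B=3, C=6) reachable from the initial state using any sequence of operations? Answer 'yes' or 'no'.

BFS explored all 152 reachable states.
Reachable set includes: (0,0,0), (0,0,1), (0,0,2), (0,0,3), (0,0,4), (0,0,5), (0,0,6), (0,0,7), (0,0,8), (0,0,9), (0,1,0), (0,1,1) ...
Target (A=2, B=3, C=6) not in reachable set → no.

Answer: no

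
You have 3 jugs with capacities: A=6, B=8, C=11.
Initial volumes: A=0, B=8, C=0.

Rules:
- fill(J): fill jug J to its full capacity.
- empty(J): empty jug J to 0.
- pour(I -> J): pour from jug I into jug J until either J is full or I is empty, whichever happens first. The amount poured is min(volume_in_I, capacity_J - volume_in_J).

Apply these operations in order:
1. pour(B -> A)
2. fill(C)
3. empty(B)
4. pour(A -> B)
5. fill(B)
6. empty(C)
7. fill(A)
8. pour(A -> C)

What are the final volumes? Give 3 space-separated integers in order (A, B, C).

Answer: 0 8 6

Derivation:
Step 1: pour(B -> A) -> (A=6 B=2 C=0)
Step 2: fill(C) -> (A=6 B=2 C=11)
Step 3: empty(B) -> (A=6 B=0 C=11)
Step 4: pour(A -> B) -> (A=0 B=6 C=11)
Step 5: fill(B) -> (A=0 B=8 C=11)
Step 6: empty(C) -> (A=0 B=8 C=0)
Step 7: fill(A) -> (A=6 B=8 C=0)
Step 8: pour(A -> C) -> (A=0 B=8 C=6)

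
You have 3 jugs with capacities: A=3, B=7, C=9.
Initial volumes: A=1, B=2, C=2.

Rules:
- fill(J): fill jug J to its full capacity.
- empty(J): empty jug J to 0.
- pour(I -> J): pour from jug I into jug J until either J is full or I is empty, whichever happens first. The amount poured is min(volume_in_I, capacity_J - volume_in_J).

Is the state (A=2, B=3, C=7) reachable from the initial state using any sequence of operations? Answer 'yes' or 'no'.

BFS explored all 225 reachable states.
Reachable set includes: (0,0,0), (0,0,1), (0,0,2), (0,0,3), (0,0,4), (0,0,5), (0,0,6), (0,0,7), (0,0,8), (0,0,9), (0,1,0), (0,1,1) ...
Target (A=2, B=3, C=7) not in reachable set → no.

Answer: no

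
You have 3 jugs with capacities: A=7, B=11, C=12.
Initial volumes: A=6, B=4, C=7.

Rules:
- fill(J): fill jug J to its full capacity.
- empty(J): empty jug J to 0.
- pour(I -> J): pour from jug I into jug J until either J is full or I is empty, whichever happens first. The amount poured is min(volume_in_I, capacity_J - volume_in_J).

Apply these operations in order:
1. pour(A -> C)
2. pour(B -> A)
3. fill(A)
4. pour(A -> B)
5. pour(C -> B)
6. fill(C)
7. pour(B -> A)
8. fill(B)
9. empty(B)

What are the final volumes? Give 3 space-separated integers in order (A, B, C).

Answer: 7 0 12

Derivation:
Step 1: pour(A -> C) -> (A=1 B=4 C=12)
Step 2: pour(B -> A) -> (A=5 B=0 C=12)
Step 3: fill(A) -> (A=7 B=0 C=12)
Step 4: pour(A -> B) -> (A=0 B=7 C=12)
Step 5: pour(C -> B) -> (A=0 B=11 C=8)
Step 6: fill(C) -> (A=0 B=11 C=12)
Step 7: pour(B -> A) -> (A=7 B=4 C=12)
Step 8: fill(B) -> (A=7 B=11 C=12)
Step 9: empty(B) -> (A=7 B=0 C=12)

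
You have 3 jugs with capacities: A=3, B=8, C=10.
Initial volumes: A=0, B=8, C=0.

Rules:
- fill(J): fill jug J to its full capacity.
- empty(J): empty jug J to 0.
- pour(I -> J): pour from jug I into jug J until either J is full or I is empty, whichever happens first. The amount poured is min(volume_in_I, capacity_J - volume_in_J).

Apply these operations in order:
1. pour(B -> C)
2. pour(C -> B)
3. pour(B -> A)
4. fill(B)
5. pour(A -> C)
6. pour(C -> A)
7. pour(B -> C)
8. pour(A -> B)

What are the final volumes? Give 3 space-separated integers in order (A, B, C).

Step 1: pour(B -> C) -> (A=0 B=0 C=8)
Step 2: pour(C -> B) -> (A=0 B=8 C=0)
Step 3: pour(B -> A) -> (A=3 B=5 C=0)
Step 4: fill(B) -> (A=3 B=8 C=0)
Step 5: pour(A -> C) -> (A=0 B=8 C=3)
Step 6: pour(C -> A) -> (A=3 B=8 C=0)
Step 7: pour(B -> C) -> (A=3 B=0 C=8)
Step 8: pour(A -> B) -> (A=0 B=3 C=8)

Answer: 0 3 8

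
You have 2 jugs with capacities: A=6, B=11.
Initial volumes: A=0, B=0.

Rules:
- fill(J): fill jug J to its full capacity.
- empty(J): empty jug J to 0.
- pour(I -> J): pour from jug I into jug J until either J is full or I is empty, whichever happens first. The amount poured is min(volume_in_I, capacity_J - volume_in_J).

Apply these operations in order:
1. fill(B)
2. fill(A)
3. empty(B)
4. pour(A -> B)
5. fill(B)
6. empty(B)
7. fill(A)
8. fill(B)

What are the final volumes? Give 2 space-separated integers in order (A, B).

Step 1: fill(B) -> (A=0 B=11)
Step 2: fill(A) -> (A=6 B=11)
Step 3: empty(B) -> (A=6 B=0)
Step 4: pour(A -> B) -> (A=0 B=6)
Step 5: fill(B) -> (A=0 B=11)
Step 6: empty(B) -> (A=0 B=0)
Step 7: fill(A) -> (A=6 B=0)
Step 8: fill(B) -> (A=6 B=11)

Answer: 6 11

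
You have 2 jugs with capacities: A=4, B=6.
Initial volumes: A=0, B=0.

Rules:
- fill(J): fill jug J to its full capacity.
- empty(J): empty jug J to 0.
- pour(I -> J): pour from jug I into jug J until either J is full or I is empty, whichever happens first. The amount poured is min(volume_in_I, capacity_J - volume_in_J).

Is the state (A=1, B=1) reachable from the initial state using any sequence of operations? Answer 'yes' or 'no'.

BFS explored all 10 reachable states.
Reachable set includes: (0,0), (0,2), (0,4), (0,6), (2,0), (2,6), (4,0), (4,2), (4,4), (4,6)
Target (A=1, B=1) not in reachable set → no.

Answer: no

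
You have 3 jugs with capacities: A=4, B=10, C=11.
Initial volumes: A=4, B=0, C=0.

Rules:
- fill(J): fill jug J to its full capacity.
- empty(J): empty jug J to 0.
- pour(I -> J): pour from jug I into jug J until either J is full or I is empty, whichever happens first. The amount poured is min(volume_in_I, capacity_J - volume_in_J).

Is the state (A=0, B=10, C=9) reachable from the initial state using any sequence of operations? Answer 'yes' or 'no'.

BFS from (A=4, B=0, C=0):
  1. fill(C) -> (A=4 B=0 C=11)
  2. pour(A -> B) -> (A=0 B=4 C=11)
  3. fill(A) -> (A=4 B=4 C=11)
  4. pour(A -> B) -> (A=0 B=8 C=11)
  5. pour(C -> B) -> (A=0 B=10 C=9)
Target reached → yes.

Answer: yes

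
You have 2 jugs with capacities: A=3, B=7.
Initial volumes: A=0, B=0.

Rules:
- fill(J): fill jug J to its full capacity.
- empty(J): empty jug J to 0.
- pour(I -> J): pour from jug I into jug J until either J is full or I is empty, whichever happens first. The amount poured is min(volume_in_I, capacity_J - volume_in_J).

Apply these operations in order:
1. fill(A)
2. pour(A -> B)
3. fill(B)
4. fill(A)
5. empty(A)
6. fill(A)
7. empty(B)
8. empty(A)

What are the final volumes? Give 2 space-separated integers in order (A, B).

Answer: 0 0

Derivation:
Step 1: fill(A) -> (A=3 B=0)
Step 2: pour(A -> B) -> (A=0 B=3)
Step 3: fill(B) -> (A=0 B=7)
Step 4: fill(A) -> (A=3 B=7)
Step 5: empty(A) -> (A=0 B=7)
Step 6: fill(A) -> (A=3 B=7)
Step 7: empty(B) -> (A=3 B=0)
Step 8: empty(A) -> (A=0 B=0)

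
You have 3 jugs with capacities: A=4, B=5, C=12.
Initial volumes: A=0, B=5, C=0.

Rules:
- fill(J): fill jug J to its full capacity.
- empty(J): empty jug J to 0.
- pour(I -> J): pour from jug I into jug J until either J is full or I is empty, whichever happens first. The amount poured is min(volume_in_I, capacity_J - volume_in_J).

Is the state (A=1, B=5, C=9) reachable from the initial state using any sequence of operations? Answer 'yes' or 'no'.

Answer: yes

Derivation:
BFS from (A=0, B=5, C=0):
  1. pour(B -> A) -> (A=4 B=1 C=0)
  2. pour(A -> C) -> (A=0 B=1 C=4)
  3. pour(B -> A) -> (A=1 B=0 C=4)
  4. fill(B) -> (A=1 B=5 C=4)
  5. pour(B -> C) -> (A=1 B=0 C=9)
  6. fill(B) -> (A=1 B=5 C=9)
Target reached → yes.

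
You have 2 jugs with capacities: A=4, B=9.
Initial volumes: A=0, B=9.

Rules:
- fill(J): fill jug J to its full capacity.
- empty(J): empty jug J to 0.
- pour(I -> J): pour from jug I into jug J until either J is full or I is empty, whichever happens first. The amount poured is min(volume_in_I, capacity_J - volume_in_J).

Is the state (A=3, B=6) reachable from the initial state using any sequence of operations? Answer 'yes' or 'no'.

BFS explored all 26 reachable states.
Reachable set includes: (0,0), (0,1), (0,2), (0,3), (0,4), (0,5), (0,6), (0,7), (0,8), (0,9), (1,0), (1,9) ...
Target (A=3, B=6) not in reachable set → no.

Answer: no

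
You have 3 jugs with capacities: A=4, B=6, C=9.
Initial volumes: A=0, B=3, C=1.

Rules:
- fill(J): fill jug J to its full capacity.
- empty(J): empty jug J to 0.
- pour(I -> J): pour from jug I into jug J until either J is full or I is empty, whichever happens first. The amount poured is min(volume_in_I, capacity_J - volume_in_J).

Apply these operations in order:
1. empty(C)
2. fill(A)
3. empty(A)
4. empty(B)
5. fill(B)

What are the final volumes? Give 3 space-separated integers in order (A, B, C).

Step 1: empty(C) -> (A=0 B=3 C=0)
Step 2: fill(A) -> (A=4 B=3 C=0)
Step 3: empty(A) -> (A=0 B=3 C=0)
Step 4: empty(B) -> (A=0 B=0 C=0)
Step 5: fill(B) -> (A=0 B=6 C=0)

Answer: 0 6 0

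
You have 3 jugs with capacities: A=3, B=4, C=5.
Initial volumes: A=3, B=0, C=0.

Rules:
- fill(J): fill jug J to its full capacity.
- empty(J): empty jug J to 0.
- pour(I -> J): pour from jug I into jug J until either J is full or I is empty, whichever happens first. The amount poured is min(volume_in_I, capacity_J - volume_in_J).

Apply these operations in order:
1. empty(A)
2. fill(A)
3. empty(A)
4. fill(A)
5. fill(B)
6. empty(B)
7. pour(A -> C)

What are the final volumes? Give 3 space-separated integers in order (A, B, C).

Answer: 0 0 3

Derivation:
Step 1: empty(A) -> (A=0 B=0 C=0)
Step 2: fill(A) -> (A=3 B=0 C=0)
Step 3: empty(A) -> (A=0 B=0 C=0)
Step 4: fill(A) -> (A=3 B=0 C=0)
Step 5: fill(B) -> (A=3 B=4 C=0)
Step 6: empty(B) -> (A=3 B=0 C=0)
Step 7: pour(A -> C) -> (A=0 B=0 C=3)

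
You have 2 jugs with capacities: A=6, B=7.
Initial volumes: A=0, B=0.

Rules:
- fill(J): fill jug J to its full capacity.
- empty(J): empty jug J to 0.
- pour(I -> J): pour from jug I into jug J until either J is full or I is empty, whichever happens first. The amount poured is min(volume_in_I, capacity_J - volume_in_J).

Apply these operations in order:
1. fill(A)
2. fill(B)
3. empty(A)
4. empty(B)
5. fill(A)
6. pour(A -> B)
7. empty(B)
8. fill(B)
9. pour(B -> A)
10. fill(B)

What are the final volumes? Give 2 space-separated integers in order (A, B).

Step 1: fill(A) -> (A=6 B=0)
Step 2: fill(B) -> (A=6 B=7)
Step 3: empty(A) -> (A=0 B=7)
Step 4: empty(B) -> (A=0 B=0)
Step 5: fill(A) -> (A=6 B=0)
Step 6: pour(A -> B) -> (A=0 B=6)
Step 7: empty(B) -> (A=0 B=0)
Step 8: fill(B) -> (A=0 B=7)
Step 9: pour(B -> A) -> (A=6 B=1)
Step 10: fill(B) -> (A=6 B=7)

Answer: 6 7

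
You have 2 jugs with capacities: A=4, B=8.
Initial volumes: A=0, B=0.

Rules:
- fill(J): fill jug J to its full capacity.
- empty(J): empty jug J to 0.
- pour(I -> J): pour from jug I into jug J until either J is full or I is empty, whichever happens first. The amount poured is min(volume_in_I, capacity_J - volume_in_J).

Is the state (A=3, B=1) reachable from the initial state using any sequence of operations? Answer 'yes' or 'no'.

Answer: no

Derivation:
BFS explored all 6 reachable states.
Reachable set includes: (0,0), (0,4), (0,8), (4,0), (4,4), (4,8)
Target (A=3, B=1) not in reachable set → no.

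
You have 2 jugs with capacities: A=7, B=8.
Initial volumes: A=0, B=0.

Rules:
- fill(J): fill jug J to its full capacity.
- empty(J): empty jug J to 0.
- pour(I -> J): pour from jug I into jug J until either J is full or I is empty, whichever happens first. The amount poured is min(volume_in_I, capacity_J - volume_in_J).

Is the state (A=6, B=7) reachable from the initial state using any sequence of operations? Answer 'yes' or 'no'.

Answer: no

Derivation:
BFS explored all 30 reachable states.
Reachable set includes: (0,0), (0,1), (0,2), (0,3), (0,4), (0,5), (0,6), (0,7), (0,8), (1,0), (1,8), (2,0) ...
Target (A=6, B=7) not in reachable set → no.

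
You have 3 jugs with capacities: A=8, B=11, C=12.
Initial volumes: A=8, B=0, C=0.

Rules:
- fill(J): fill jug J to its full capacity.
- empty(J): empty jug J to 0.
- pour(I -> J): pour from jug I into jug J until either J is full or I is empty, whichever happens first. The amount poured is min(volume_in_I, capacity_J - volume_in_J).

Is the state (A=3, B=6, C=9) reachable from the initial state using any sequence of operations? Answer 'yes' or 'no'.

Answer: no

Derivation:
BFS explored all 634 reachable states.
Reachable set includes: (0,0,0), (0,0,1), (0,0,2), (0,0,3), (0,0,4), (0,0,5), (0,0,6), (0,0,7), (0,0,8), (0,0,9), (0,0,10), (0,0,11) ...
Target (A=3, B=6, C=9) not in reachable set → no.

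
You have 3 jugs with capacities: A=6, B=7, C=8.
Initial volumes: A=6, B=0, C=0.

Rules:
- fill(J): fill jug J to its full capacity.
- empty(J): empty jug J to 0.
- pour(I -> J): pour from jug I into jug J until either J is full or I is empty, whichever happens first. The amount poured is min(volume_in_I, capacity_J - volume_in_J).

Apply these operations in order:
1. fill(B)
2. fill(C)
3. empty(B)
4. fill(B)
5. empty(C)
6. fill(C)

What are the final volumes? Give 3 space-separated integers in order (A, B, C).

Answer: 6 7 8

Derivation:
Step 1: fill(B) -> (A=6 B=7 C=0)
Step 2: fill(C) -> (A=6 B=7 C=8)
Step 3: empty(B) -> (A=6 B=0 C=8)
Step 4: fill(B) -> (A=6 B=7 C=8)
Step 5: empty(C) -> (A=6 B=7 C=0)
Step 6: fill(C) -> (A=6 B=7 C=8)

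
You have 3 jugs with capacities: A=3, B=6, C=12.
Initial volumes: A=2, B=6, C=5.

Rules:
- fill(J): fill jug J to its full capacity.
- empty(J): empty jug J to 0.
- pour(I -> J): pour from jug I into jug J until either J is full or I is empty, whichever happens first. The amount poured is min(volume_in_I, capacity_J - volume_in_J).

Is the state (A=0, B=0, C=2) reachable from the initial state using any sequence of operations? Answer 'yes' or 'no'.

Answer: yes

Derivation:
BFS from (A=2, B=6, C=5):
  1. empty(B) -> (A=2 B=0 C=5)
  2. empty(C) -> (A=2 B=0 C=0)
  3. pour(A -> C) -> (A=0 B=0 C=2)
Target reached → yes.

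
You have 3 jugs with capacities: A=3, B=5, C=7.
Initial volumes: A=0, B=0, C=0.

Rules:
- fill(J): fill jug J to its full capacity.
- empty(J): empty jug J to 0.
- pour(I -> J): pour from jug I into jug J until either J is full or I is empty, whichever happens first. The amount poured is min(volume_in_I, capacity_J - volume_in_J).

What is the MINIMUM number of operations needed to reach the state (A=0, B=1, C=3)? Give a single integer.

Answer: 6

Derivation:
BFS from (A=0, B=0, C=0). One shortest path:
  1. fill(C) -> (A=0 B=0 C=7)
  2. pour(C -> A) -> (A=3 B=0 C=4)
  3. empty(A) -> (A=0 B=0 C=4)
  4. pour(C -> A) -> (A=3 B=0 C=1)
  5. pour(C -> B) -> (A=3 B=1 C=0)
  6. pour(A -> C) -> (A=0 B=1 C=3)
Reached target in 6 moves.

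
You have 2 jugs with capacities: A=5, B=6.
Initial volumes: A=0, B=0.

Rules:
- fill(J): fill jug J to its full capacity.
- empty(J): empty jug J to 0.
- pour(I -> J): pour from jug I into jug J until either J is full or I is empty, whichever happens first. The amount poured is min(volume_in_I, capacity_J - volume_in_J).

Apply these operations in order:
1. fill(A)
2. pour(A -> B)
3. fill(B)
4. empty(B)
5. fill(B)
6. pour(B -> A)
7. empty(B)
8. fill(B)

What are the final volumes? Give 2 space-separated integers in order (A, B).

Answer: 5 6

Derivation:
Step 1: fill(A) -> (A=5 B=0)
Step 2: pour(A -> B) -> (A=0 B=5)
Step 3: fill(B) -> (A=0 B=6)
Step 4: empty(B) -> (A=0 B=0)
Step 5: fill(B) -> (A=0 B=6)
Step 6: pour(B -> A) -> (A=5 B=1)
Step 7: empty(B) -> (A=5 B=0)
Step 8: fill(B) -> (A=5 B=6)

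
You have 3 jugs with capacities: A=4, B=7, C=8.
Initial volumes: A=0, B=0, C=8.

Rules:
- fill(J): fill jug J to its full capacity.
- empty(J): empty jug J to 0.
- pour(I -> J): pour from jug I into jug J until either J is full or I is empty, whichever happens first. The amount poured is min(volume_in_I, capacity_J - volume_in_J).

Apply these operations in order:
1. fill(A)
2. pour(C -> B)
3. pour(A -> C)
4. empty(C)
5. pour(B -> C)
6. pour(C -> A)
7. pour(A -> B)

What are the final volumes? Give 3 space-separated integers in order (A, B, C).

Answer: 0 4 3

Derivation:
Step 1: fill(A) -> (A=4 B=0 C=8)
Step 2: pour(C -> B) -> (A=4 B=7 C=1)
Step 3: pour(A -> C) -> (A=0 B=7 C=5)
Step 4: empty(C) -> (A=0 B=7 C=0)
Step 5: pour(B -> C) -> (A=0 B=0 C=7)
Step 6: pour(C -> A) -> (A=4 B=0 C=3)
Step 7: pour(A -> B) -> (A=0 B=4 C=3)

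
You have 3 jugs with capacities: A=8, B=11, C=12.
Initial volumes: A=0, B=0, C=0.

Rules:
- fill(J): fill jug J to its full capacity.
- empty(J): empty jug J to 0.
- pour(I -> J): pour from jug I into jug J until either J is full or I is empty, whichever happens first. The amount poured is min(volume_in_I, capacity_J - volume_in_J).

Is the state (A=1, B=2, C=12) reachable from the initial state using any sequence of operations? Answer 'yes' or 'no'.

BFS from (A=0, B=0, C=0):
  1. fill(C) -> (A=0 B=0 C=12)
  2. pour(C -> B) -> (A=0 B=11 C=1)
  3. pour(B -> A) -> (A=8 B=3 C=1)
  4. empty(A) -> (A=0 B=3 C=1)
  5. pour(C -> A) -> (A=1 B=3 C=0)
  6. pour(B -> C) -> (A=1 B=0 C=3)
  7. fill(B) -> (A=1 B=11 C=3)
  8. pour(B -> C) -> (A=1 B=2 C=12)
Target reached → yes.

Answer: yes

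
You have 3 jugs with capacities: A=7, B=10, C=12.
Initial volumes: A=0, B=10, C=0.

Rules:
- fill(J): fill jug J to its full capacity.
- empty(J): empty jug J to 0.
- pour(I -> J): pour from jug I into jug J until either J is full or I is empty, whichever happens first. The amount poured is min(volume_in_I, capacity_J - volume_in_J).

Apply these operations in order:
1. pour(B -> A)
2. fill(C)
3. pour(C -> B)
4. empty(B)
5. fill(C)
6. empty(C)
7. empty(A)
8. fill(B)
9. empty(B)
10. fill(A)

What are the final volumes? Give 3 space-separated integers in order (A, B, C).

Step 1: pour(B -> A) -> (A=7 B=3 C=0)
Step 2: fill(C) -> (A=7 B=3 C=12)
Step 3: pour(C -> B) -> (A=7 B=10 C=5)
Step 4: empty(B) -> (A=7 B=0 C=5)
Step 5: fill(C) -> (A=7 B=0 C=12)
Step 6: empty(C) -> (A=7 B=0 C=0)
Step 7: empty(A) -> (A=0 B=0 C=0)
Step 8: fill(B) -> (A=0 B=10 C=0)
Step 9: empty(B) -> (A=0 B=0 C=0)
Step 10: fill(A) -> (A=7 B=0 C=0)

Answer: 7 0 0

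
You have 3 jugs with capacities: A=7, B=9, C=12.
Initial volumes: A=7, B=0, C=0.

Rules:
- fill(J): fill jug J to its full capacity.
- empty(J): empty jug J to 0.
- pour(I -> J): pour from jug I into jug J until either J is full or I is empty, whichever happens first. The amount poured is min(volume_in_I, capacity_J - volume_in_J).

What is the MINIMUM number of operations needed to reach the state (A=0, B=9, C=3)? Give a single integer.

Answer: 3

Derivation:
BFS from (A=7, B=0, C=0). One shortest path:
  1. empty(A) -> (A=0 B=0 C=0)
  2. fill(C) -> (A=0 B=0 C=12)
  3. pour(C -> B) -> (A=0 B=9 C=3)
Reached target in 3 moves.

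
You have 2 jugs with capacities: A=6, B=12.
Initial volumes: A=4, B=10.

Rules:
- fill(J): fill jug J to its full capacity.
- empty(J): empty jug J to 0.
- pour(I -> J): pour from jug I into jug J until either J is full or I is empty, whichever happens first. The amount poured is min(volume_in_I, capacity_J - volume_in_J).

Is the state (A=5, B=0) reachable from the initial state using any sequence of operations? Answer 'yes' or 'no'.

BFS explored all 19 reachable states.
Reachable set includes: (0,0), (0,2), (0,4), (0,6), (0,8), (0,10), (0,12), (2,0), (2,12), (4,0), (4,10), (4,12) ...
Target (A=5, B=0) not in reachable set → no.

Answer: no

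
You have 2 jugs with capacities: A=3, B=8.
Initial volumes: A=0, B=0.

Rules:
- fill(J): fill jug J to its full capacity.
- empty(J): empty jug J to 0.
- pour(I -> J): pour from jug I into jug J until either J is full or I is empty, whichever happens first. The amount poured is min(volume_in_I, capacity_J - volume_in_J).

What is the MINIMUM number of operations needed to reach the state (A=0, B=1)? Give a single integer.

BFS from (A=0, B=0). One shortest path:
  1. fill(A) -> (A=3 B=0)
  2. pour(A -> B) -> (A=0 B=3)
  3. fill(A) -> (A=3 B=3)
  4. pour(A -> B) -> (A=0 B=6)
  5. fill(A) -> (A=3 B=6)
  6. pour(A -> B) -> (A=1 B=8)
  7. empty(B) -> (A=1 B=0)
  8. pour(A -> B) -> (A=0 B=1)
Reached target in 8 moves.

Answer: 8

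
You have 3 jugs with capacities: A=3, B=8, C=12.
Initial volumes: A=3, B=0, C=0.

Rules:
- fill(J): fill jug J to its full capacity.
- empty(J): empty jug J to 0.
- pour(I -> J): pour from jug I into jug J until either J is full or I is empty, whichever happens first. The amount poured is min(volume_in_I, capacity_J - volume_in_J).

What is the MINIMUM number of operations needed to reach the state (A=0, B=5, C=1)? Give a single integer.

Answer: 7

Derivation:
BFS from (A=3, B=0, C=0). One shortest path:
  1. empty(A) -> (A=0 B=0 C=0)
  2. fill(C) -> (A=0 B=0 C=12)
  3. pour(C -> A) -> (A=3 B=0 C=9)
  4. empty(A) -> (A=0 B=0 C=9)
  5. pour(C -> B) -> (A=0 B=8 C=1)
  6. pour(B -> A) -> (A=3 B=5 C=1)
  7. empty(A) -> (A=0 B=5 C=1)
Reached target in 7 moves.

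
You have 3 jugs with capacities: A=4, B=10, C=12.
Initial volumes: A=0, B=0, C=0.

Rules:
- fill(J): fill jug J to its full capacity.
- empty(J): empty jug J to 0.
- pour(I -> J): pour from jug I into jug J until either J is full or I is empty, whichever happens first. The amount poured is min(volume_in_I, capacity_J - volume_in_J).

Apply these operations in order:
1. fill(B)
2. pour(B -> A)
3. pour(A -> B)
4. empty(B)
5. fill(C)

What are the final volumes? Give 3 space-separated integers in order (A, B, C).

Step 1: fill(B) -> (A=0 B=10 C=0)
Step 2: pour(B -> A) -> (A=4 B=6 C=0)
Step 3: pour(A -> B) -> (A=0 B=10 C=0)
Step 4: empty(B) -> (A=0 B=0 C=0)
Step 5: fill(C) -> (A=0 B=0 C=12)

Answer: 0 0 12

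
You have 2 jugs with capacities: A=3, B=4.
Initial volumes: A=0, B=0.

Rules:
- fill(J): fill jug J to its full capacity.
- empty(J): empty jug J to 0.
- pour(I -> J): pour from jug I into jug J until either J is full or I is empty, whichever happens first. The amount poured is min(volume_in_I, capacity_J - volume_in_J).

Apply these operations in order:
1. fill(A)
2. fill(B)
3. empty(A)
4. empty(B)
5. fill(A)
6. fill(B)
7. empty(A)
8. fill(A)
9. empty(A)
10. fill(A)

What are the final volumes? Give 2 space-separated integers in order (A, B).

Step 1: fill(A) -> (A=3 B=0)
Step 2: fill(B) -> (A=3 B=4)
Step 3: empty(A) -> (A=0 B=4)
Step 4: empty(B) -> (A=0 B=0)
Step 5: fill(A) -> (A=3 B=0)
Step 6: fill(B) -> (A=3 B=4)
Step 7: empty(A) -> (A=0 B=4)
Step 8: fill(A) -> (A=3 B=4)
Step 9: empty(A) -> (A=0 B=4)
Step 10: fill(A) -> (A=3 B=4)

Answer: 3 4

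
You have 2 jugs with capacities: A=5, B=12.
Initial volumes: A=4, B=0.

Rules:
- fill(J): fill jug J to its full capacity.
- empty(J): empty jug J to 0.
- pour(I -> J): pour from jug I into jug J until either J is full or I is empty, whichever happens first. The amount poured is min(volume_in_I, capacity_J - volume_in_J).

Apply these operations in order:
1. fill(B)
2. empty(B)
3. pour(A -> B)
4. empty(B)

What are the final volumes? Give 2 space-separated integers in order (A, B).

Answer: 0 0

Derivation:
Step 1: fill(B) -> (A=4 B=12)
Step 2: empty(B) -> (A=4 B=0)
Step 3: pour(A -> B) -> (A=0 B=4)
Step 4: empty(B) -> (A=0 B=0)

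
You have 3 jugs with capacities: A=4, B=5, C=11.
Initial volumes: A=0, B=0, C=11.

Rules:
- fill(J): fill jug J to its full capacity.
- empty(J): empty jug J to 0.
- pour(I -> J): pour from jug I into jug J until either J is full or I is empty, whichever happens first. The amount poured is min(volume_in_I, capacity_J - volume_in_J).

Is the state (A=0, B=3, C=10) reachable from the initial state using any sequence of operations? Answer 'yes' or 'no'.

Answer: yes

Derivation:
BFS from (A=0, B=0, C=11):
  1. fill(A) -> (A=4 B=0 C=11)
  2. fill(B) -> (A=4 B=5 C=11)
  3. empty(C) -> (A=4 B=5 C=0)
  4. pour(B -> C) -> (A=4 B=0 C=5)
  5. pour(A -> B) -> (A=0 B=4 C=5)
  6. fill(A) -> (A=4 B=4 C=5)
  7. pour(A -> B) -> (A=3 B=5 C=5)
  8. pour(B -> C) -> (A=3 B=0 C=10)
  9. pour(A -> B) -> (A=0 B=3 C=10)
Target reached → yes.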